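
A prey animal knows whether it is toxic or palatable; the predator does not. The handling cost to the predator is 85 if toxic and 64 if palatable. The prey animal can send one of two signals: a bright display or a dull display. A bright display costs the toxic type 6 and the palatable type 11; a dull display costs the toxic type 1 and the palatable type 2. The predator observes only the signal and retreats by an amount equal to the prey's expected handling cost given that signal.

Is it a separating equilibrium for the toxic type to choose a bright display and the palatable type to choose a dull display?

Under separation the predator infers type exactly: bright display → toxic (pays 85), dull display → palatable (pays 64).
Toxic: bright display gives 85 − 6 = 79; dull display gives 64 − 1 = 63. No deviation. ✓
Palatable: dull display gives 64 − 2 = 62; bright display gives 85 − 11 = 74. Would deviate. ✗

No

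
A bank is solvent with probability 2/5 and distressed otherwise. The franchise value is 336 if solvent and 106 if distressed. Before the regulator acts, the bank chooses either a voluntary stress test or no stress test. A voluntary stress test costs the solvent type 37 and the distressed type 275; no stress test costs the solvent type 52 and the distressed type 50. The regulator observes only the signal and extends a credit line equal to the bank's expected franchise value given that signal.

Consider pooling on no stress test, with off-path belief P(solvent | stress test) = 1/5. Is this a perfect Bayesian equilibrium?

At the pooled signal (no stress test) the regulator holds the prior 2/5 and pays 2/5·336 + 3/5·106 = 198. Off-path (stress test) belief 1/5 gives 1/5·336 + 4/5·106 = 152.
Solvent: no stress test gives 198 − 52 = 146; stress test gives 152 − 37 = 115. Stays. ✓
Distressed: no stress test gives 198 − 50 = 148; stress test gives 152 − 275 = -123. Stays. ✓

Yes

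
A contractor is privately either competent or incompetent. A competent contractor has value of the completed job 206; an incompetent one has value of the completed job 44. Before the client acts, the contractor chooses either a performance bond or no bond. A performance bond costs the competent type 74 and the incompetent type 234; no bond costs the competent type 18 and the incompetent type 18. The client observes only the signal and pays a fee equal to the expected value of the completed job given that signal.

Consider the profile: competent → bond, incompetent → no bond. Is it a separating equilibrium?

Under separation the client infers type exactly: bond → competent (pays 206), no bond → incompetent (pays 44).
Competent: bond gives 206 − 74 = 132; no bond gives 44 − 18 = 26. No deviation. ✓
Incompetent: no bond gives 44 − 18 = 26; bond gives 206 − 234 = -28. No deviation. ✓
Neither type gains from mimicking the other.

Yes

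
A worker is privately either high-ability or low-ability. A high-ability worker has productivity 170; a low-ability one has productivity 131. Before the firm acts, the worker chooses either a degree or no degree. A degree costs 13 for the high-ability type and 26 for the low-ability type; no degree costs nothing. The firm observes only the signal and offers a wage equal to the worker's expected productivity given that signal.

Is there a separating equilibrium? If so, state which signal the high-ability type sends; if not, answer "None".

Try high-ability → degree, low-ability → no degree:
  Under separation the firm infers type exactly: degree → high-ability (pays 170), no degree → low-ability (pays 131).
  High-ability: degree gives 170 − 13 = 157; no degree gives 131 − 0 = 131. No deviation. ✓
  Low-ability: no degree gives 131 − 0 = 131; degree gives 170 − 26 = 144. Would deviate. ✗
Try high-ability → no degree, low-ability → degree:
  Under separation the firm infers type exactly: no degree → high-ability (pays 170), degree → low-ability (pays 131).
  High-ability: no degree gives 170 − 0 = 170; degree gives 131 − 13 = 118. No deviation. ✓
  Low-ability: degree gives 131 − 26 = 105; no degree gives 170 − 0 = 170. Would deviate. ✗
Neither assignment is incentive-compatible.

None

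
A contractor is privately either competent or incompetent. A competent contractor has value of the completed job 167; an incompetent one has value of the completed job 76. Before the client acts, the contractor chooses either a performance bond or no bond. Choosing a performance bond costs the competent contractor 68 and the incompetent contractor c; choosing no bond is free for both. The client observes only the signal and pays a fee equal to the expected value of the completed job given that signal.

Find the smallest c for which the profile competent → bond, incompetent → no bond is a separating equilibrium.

Under separation: bond → competent (pays 167); no bond → incompetent (pays 76).
Competent: 167 − 68 = 99 ≥ 76 − 0 = 76. Holds regardless of c. ✓
Incompetent: 76 − 0 ≥ 167 − c, so c ≥ 167 − 76 = 91.

91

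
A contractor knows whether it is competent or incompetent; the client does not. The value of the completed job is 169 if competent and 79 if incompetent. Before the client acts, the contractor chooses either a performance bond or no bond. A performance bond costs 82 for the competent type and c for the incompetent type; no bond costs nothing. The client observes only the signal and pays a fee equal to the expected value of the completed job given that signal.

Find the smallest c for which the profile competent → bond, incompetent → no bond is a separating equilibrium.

Under separation: bond → competent (pays 169); no bond → incompetent (pays 79).
Competent: 169 − 82 = 87 ≥ 79 − 0 = 79. Holds regardless of c. ✓
Incompetent: 79 − 0 ≥ 169 − c, so c ≥ 169 − 79 = 90.

90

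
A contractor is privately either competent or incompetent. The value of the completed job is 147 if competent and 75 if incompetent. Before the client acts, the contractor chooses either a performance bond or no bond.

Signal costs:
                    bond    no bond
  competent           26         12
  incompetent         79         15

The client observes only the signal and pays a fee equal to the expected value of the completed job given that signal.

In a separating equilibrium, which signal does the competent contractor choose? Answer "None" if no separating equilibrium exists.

Try competent → bond, incompetent → no bond:
  Under separation the client infers type exactly: bond → competent (pays 147), no bond → incompetent (pays 75).
  Competent: bond gives 147 − 26 = 121; no bond gives 75 − 12 = 63. No deviation. ✓
  Incompetent: no bond gives 75 − 15 = 60; bond gives 147 − 79 = 68. Would deviate. ✗
Try competent → no bond, incompetent → bond:
  Under separation the client infers type exactly: no bond → competent (pays 147), bond → incompetent (pays 75).
  Competent: no bond gives 147 − 12 = 135; bond gives 75 − 26 = 49. No deviation. ✓
  Incompetent: bond gives 75 − 79 = -4; no bond gives 147 − 15 = 132. Would deviate. ✗
Neither assignment is incentive-compatible.

None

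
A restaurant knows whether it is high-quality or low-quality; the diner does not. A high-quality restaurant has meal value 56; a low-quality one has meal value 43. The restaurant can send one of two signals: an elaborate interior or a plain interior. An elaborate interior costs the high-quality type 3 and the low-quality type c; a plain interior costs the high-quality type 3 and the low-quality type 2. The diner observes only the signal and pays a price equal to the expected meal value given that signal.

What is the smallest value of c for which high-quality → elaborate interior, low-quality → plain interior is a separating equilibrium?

Under separation: elaborate interior → high-quality (pays 56); plain interior → low-quality (pays 43).
High-quality: 56 − 3 = 53 ≥ 43 − 3 = 40. Holds regardless of c. ✓
Low-quality: 43 − 2 ≥ 56 − c, so c ≥ 56 − 41 = 15.

15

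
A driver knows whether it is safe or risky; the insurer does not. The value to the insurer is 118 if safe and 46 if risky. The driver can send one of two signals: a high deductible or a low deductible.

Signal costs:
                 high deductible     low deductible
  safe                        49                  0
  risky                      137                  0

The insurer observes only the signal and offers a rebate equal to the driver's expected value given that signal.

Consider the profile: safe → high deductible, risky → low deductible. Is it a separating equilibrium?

Under separation the insurer infers type exactly: high deductible → safe (pays 118), low deductible → risky (pays 46).
Safe: high deductible gives 118 − 49 = 69; low deductible gives 46 − 0 = 46. No deviation. ✓
Risky: low deductible gives 46 − 0 = 46; high deductible gives 118 − 137 = -19. No deviation. ✓
Both incentive constraints hold.

Yes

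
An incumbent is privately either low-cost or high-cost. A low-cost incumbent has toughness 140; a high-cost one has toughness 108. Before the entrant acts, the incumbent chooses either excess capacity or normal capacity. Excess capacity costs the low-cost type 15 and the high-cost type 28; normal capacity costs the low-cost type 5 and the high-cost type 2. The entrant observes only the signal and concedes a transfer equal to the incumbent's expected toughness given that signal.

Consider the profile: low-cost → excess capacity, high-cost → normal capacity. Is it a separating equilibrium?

If types separate, excess capacity earns payment 140 and normal capacity earns 108.
Low-cost: excess capacity gives 140 − 15 = 125; normal capacity gives 108 − 5 = 103. No deviation. ✓
High-cost: normal capacity gives 108 − 2 = 106; excess capacity gives 140 − 28 = 112. Would deviate. ✗

No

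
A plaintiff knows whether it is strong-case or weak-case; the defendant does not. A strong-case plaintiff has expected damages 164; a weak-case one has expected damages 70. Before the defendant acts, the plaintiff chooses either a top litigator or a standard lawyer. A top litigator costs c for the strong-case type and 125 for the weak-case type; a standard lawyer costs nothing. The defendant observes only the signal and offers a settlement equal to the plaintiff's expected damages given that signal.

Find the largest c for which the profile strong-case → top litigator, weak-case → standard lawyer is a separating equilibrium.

Under separation: top litigator → strong-case (pays 164); standard lawyer → weak-case (pays 70).
Weak-case: 70 − 0 = 70 ≥ 164 − 125 = 39. Holds regardless of c. ✓
Strong-case: 164 − c ≥ 70 − 0, so c ≤ 164 − 70 = 94.

94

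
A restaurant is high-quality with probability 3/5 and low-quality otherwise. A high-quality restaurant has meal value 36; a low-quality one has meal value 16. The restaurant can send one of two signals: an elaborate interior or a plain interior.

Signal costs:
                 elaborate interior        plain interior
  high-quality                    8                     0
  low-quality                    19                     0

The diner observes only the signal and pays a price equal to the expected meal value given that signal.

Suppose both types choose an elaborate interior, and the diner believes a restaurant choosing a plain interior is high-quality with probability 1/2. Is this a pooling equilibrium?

No

On the equilibrium path (elaborate interior) the diner holds the prior 3/5 and pays 3/5·36 + 2/5·16 = 28. Off-path (plain interior) belief 1/2 gives 1/2·36 + 1/2·16 = 26.
High-quality: elaborate interior gives 28 − 8 = 20; plain interior gives 26 − 0 = 26. Deviates. ✗
Low-quality: elaborate interior gives 28 − 19 = 9; plain interior gives 26 − 0 = 26. Deviates. ✗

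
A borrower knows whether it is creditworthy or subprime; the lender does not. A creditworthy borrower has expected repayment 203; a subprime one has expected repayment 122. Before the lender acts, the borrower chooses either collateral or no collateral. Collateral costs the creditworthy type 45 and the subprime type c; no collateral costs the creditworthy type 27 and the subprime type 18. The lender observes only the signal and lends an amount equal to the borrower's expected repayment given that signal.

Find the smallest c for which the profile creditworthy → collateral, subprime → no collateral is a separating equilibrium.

Under separation: collateral → creditworthy (pays 203); no collateral → subprime (pays 122).
Creditworthy: 203 − 45 = 158 ≥ 122 − 27 = 95. Holds regardless of c. ✓
Subprime: 122 − 18 ≥ 203 − c, so c ≥ 203 − 104 = 99.

99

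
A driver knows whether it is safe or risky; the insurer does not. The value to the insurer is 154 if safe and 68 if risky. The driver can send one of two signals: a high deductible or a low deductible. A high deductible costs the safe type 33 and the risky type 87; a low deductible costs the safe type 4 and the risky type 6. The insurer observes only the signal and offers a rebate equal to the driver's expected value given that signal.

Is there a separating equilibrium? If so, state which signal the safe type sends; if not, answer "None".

Try safe → high deductible, risky → low deductible:
  If types separate, high deductible earns payment 154 and low deductible earns 68.
  Safe: high deductible gives 154 − 33 = 121; low deductible gives 68 − 4 = 64. No deviation. ✓
  Risky: low deductible gives 68 − 6 = 62; high deductible gives 154 − 87 = 67. Would deviate. ✗
Try safe → low deductible, risky → high deductible:
  If types separate, low deductible earns payment 154 and high deductible earns 68.
  Safe: low deductible gives 154 − 4 = 150; high deductible gives 68 − 33 = 35. No deviation. ✓
  Risky: high deductible gives 68 − 87 = -19; low deductible gives 154 − 6 = 148. Would deviate. ✗
Neither assignment is incentive-compatible.

None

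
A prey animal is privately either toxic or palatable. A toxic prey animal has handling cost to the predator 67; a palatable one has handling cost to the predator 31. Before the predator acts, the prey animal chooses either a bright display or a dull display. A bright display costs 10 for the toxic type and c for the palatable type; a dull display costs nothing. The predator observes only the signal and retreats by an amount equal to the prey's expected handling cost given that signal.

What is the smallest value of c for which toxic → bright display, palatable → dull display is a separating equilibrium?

36

Under separation: bright display → toxic (pays 67); dull display → palatable (pays 31).
Toxic: 67 − 10 = 57 ≥ 31 − 0 = 31. Holds regardless of c. ✓
Palatable: 31 − 0 ≥ 67 − c, so c ≥ 67 − 31 = 36.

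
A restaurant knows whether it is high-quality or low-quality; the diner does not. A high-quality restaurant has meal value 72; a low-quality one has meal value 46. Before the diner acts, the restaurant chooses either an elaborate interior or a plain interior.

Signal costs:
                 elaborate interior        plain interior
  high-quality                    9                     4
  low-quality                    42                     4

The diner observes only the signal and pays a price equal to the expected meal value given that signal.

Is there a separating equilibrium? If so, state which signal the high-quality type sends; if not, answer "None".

elaborate interior

Try high-quality → elaborate interior, low-quality → plain interior:
  If types separate, elaborate interior earns payment 72 and plain interior earns 46.
  High-quality: elaborate interior gives 72 − 9 = 63; plain interior gives 46 − 4 = 42. No deviation. ✓
  Low-quality: plain interior gives 46 − 4 = 42; elaborate interior gives 72 − 42 = 30. No deviation. ✓
Both hold — the high-quality type sends elaborate interior.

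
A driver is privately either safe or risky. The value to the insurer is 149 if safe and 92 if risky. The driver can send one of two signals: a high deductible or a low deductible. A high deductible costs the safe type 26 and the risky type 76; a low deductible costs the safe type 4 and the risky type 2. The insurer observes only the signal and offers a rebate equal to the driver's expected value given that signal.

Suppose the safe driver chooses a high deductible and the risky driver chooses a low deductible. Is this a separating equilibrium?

Yes

Under separation the insurer infers type exactly: high deductible → safe (pays 149), low deductible → risky (pays 92).
Safe: high deductible gives 149 − 26 = 123; low deductible gives 92 − 4 = 88. No deviation. ✓
Risky: low deductible gives 92 − 2 = 90; high deductible gives 149 − 76 = 73. No deviation. ✓
Neither type gains from mimicking the other.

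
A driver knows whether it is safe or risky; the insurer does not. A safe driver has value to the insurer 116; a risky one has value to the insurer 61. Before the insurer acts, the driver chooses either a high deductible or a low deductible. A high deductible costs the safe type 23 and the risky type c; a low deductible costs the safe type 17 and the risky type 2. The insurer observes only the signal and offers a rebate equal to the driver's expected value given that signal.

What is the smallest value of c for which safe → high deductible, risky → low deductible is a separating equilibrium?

57

Under separation: high deductible → safe (pays 116); low deductible → risky (pays 61).
Safe: 116 − 23 = 93 ≥ 61 − 17 = 44. Holds regardless of c. ✓
Risky: 61 − 2 ≥ 116 − c, so c ≥ 116 − 59 = 57.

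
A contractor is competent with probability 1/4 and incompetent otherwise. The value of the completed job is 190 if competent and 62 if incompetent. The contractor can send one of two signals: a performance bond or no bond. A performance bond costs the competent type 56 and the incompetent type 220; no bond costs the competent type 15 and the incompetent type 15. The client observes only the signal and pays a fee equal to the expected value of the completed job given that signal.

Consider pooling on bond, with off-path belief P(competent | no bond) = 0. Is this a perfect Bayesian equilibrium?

No

On the equilibrium path (bond) the client holds the prior 1/4 and pays 1/4·190 + 3/4·62 = 94. Off-path (no bond) belief 0 gives 0·190 + 1·62 = 62.
Competent: bond gives 94 − 56 = 38; no bond gives 62 − 15 = 47. Deviates. ✗
Incompetent: bond gives 94 − 220 = -126; no bond gives 62 − 15 = 47. Deviates. ✗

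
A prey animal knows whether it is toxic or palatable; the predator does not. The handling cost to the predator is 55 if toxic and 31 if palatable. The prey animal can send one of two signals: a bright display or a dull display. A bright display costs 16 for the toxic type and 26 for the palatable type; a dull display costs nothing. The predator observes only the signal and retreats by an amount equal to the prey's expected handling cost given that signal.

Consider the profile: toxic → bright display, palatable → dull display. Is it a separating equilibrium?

If types separate, bright display earns payment 55 and dull display earns 31.
Toxic: bright display gives 55 − 16 = 39; dull display gives 31 − 0 = 31. No deviation. ✓
Palatable: dull display gives 31 − 0 = 31; bright display gives 55 − 26 = 29. No deviation. ✓
Both incentive constraints hold.

Yes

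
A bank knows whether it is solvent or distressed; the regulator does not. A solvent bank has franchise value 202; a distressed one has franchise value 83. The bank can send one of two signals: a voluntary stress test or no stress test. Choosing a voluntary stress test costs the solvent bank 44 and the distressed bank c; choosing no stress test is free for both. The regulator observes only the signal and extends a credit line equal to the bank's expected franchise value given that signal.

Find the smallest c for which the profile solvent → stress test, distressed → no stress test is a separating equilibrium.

119

Under separation: stress test → solvent (pays 202); no stress test → distressed (pays 83).
Solvent: 202 − 44 = 158 ≥ 83 − 0 = 83. Holds regardless of c. ✓
Distressed: 83 − 0 ≥ 202 − c, so c ≥ 202 − 83 = 119.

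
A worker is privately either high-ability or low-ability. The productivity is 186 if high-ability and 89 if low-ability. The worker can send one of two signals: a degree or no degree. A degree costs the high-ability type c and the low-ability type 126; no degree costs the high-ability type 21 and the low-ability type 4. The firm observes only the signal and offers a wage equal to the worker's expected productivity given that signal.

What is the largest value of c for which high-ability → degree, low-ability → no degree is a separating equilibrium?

118

Under separation: degree → high-ability (pays 186); no degree → low-ability (pays 89).
Low-ability: 89 − 4 = 85 ≥ 186 − 126 = 60. Holds regardless of c. ✓
High-ability: 186 − c ≥ 89 − 21, so c ≤ 186 − 68 = 118.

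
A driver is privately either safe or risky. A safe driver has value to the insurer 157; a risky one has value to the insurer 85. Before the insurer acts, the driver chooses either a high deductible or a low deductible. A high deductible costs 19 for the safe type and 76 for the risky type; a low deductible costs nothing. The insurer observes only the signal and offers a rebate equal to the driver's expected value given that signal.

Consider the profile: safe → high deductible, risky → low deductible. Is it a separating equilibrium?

Yes

If types separate, high deductible earns payment 157 and low deductible earns 85.
Safe: high deductible gives 157 − 19 = 138; low deductible gives 85 − 0 = 85. No deviation. ✓
Risky: low deductible gives 85 − 0 = 85; high deductible gives 157 − 76 = 81. No deviation. ✓
Both incentive constraints hold.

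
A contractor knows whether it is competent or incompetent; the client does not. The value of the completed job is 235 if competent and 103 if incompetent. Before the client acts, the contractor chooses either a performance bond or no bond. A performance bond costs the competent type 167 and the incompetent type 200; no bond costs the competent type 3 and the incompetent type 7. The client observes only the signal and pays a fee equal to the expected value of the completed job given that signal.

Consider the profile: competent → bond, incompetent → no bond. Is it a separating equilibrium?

Under separation the client infers type exactly: bond → competent (pays 235), no bond → incompetent (pays 103).
Competent: bond gives 235 − 167 = 68; no bond gives 103 − 3 = 100. Would deviate. ✗
Incompetent: no bond gives 103 − 7 = 96; bond gives 235 − 200 = 35. No deviation. ✓

No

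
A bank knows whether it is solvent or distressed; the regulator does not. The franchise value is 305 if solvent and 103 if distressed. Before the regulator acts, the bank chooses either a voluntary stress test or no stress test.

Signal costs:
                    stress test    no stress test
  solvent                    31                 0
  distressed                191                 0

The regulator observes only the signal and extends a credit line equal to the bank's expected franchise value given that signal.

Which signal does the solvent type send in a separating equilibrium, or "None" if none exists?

Try solvent → stress test, distressed → no stress test:
  If types separate, stress test earns payment 305 and no stress test earns 103.
  Solvent: stress test gives 305 − 31 = 274; no stress test gives 103 − 0 = 103. No deviation. ✓
  Distressed: no stress test gives 103 − 0 = 103; stress test gives 305 − 191 = 114. Would deviate. ✗
Try solvent → no stress test, distressed → stress test:
  If types separate, no stress test earns payment 305 and stress test earns 103.
  Solvent: no stress test gives 305 − 0 = 305; stress test gives 103 − 31 = 72. No deviation. ✓
  Distressed: stress test gives 103 − 191 = -88; no stress test gives 305 − 0 = 305. Would deviate. ✗
Neither assignment is incentive-compatible.

None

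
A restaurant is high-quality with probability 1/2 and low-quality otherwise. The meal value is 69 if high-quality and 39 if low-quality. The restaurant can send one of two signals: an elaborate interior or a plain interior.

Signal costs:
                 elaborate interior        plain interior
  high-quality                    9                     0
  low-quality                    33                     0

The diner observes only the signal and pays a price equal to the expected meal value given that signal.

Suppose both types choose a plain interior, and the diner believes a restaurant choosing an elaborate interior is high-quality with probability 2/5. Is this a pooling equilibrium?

Yes

At the pooled signal (plain interior) the diner holds the prior 1/2 and pays 1/2·69 + 1/2·39 = 54. Off-path (elaborate interior) belief 2/5 gives 2/5·69 + 3/5·39 = 51.
High-quality: plain interior gives 54 − 0 = 54; elaborate interior gives 51 − 9 = 42. Stays. ✓
Low-quality: plain interior gives 54 − 0 = 54; elaborate interior gives 51 − 33 = 18. Stays. ✓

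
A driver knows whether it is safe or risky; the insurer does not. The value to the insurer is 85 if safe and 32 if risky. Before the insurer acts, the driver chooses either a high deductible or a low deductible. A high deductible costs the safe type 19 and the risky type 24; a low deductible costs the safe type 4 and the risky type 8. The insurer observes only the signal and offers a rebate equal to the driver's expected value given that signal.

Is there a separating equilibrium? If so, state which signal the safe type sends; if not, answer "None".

Try safe → high deductible, risky → low deductible:
  If types separate, high deductible earns payment 85 and low deductible earns 32.
  Safe: high deductible gives 85 − 19 = 66; low deductible gives 32 − 4 = 28. No deviation. ✓
  Risky: low deductible gives 32 − 8 = 24; high deductible gives 85 − 24 = 61. Would deviate. ✗
Try safe → low deductible, risky → high deductible:
  If types separate, low deductible earns payment 85 and high deductible earns 32.
  Safe: low deductible gives 85 − 4 = 81; high deductible gives 32 − 19 = 13. No deviation. ✓
  Risky: high deductible gives 32 − 24 = 8; low deductible gives 85 − 8 = 77. Would deviate. ✗
Neither assignment is incentive-compatible.

None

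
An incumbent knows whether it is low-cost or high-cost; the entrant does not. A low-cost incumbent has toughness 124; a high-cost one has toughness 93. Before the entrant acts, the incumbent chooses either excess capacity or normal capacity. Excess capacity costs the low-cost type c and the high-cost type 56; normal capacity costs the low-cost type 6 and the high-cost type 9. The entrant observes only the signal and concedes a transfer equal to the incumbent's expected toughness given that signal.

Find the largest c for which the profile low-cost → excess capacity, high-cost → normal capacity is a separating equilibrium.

Under separation: excess capacity → low-cost (pays 124); normal capacity → high-cost (pays 93).
High-cost: 93 − 9 = 84 ≥ 124 − 56 = 68. Holds regardless of c. ✓
Low-cost: 124 − c ≥ 93 − 6, so c ≤ 124 − 87 = 37.

37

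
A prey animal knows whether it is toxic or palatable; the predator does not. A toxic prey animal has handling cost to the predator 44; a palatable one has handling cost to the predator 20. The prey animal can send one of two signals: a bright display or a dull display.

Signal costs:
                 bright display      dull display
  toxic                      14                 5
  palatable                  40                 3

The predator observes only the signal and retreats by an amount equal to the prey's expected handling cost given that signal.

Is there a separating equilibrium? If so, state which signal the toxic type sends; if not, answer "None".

bright display

Try toxic → bright display, palatable → dull display:
  If types separate, bright display earns payment 44 and dull display earns 20.
  Toxic: bright display gives 44 − 14 = 30; dull display gives 20 − 5 = 15. No deviation. ✓
  Palatable: dull display gives 20 − 3 = 17; bright display gives 44 − 40 = 4. No deviation. ✓
Both hold — the toxic type sends bright display.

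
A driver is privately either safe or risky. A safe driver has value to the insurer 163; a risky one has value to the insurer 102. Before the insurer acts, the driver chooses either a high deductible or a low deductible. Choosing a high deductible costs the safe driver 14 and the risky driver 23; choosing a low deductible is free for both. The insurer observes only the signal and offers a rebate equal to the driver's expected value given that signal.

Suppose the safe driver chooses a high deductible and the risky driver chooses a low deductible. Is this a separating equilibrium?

No

Under separation the insurer infers type exactly: high deductible → safe (pays 163), low deductible → risky (pays 102).
Safe: high deductible gives 163 − 14 = 149; low deductible gives 102 − 0 = 102. No deviation. ✓
Risky: low deductible gives 102 − 0 = 102; high deductible gives 163 − 23 = 140. Would deviate. ✗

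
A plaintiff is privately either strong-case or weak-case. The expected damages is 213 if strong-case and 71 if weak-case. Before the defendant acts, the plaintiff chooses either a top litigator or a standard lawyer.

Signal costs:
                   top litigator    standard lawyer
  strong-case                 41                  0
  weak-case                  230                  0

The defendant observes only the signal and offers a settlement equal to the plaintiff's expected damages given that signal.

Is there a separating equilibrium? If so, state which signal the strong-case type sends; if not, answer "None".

Try strong-case → top litigator, weak-case → standard lawyer:
  Under separation the defendant infers type exactly: top litigator → strong-case (pays 213), standard lawyer → weak-case (pays 71).
  Strong-case: top litigator gives 213 − 41 = 172; standard lawyer gives 71 − 0 = 71. No deviation. ✓
  Weak-case: standard lawyer gives 71 − 0 = 71; top litigator gives 213 − 230 = -17. No deviation. ✓
Both hold — the strong-case type sends top litigator.

top litigator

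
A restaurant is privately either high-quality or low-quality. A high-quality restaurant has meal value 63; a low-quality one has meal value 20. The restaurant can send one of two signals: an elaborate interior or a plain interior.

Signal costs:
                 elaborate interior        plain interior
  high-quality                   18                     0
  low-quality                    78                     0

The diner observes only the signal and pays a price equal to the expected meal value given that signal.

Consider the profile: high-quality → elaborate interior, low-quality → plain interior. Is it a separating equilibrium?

If types separate, elaborate interior earns payment 63 and plain interior earns 20.
High-quality: elaborate interior gives 63 − 18 = 45; plain interior gives 20 − 0 = 20. No deviation. ✓
Low-quality: plain interior gives 20 − 0 = 20; elaborate interior gives 63 − 78 = -15. No deviation. ✓
Both incentive constraints hold.

Yes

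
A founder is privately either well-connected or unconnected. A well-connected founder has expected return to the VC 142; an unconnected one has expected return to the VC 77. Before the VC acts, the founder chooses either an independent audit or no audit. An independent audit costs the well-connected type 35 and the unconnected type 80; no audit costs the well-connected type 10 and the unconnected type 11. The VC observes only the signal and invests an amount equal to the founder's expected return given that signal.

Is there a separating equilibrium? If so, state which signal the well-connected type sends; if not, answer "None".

audit

Try well-connected → audit, unconnected → no audit:
  If types separate, audit earns payment 142 and no audit earns 77.
  Well-connected: audit gives 142 − 35 = 107; no audit gives 77 − 10 = 67. No deviation. ✓
  Unconnected: no audit gives 77 − 11 = 66; audit gives 142 − 80 = 62. No deviation. ✓
Both hold — the well-connected type sends audit.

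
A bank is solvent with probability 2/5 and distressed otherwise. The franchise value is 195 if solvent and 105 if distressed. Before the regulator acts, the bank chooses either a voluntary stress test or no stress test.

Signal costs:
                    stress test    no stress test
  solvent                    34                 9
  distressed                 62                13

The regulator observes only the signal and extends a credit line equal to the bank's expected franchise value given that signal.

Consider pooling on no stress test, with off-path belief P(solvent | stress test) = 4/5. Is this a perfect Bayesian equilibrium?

On the equilibrium path (no stress test) the regulator holds the prior 2/5 and pays 2/5·195 + 3/5·105 = 141. Off-path (stress test) belief 4/5 gives 4/5·195 + 1/5·105 = 177.
Solvent: no stress test gives 141 − 9 = 132; stress test gives 177 − 34 = 143. Deviates. ✗
Distressed: no stress test gives 141 − 13 = 128; stress test gives 177 − 62 = 115. Stays. ✓

No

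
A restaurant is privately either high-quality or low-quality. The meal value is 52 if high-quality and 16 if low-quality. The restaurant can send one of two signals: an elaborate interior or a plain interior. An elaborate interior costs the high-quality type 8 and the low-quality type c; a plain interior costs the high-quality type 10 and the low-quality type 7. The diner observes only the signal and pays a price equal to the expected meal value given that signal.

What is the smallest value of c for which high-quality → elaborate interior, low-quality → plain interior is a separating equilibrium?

Under separation: elaborate interior → high-quality (pays 52); plain interior → low-quality (pays 16).
High-quality: 52 − 8 = 44 ≥ 16 − 10 = 6. Holds regardless of c. ✓
Low-quality: 16 − 7 ≥ 52 − c, so c ≥ 52 − 9 = 43.

43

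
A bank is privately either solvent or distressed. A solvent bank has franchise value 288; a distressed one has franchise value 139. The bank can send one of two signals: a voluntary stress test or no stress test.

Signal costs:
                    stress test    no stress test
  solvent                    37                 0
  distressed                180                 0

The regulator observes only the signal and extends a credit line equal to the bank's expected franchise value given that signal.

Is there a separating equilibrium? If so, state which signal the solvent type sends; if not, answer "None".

stress test

Try solvent → stress test, distressed → no stress test:
  If types separate, stress test earns payment 288 and no stress test earns 139.
  Solvent: stress test gives 288 − 37 = 251; no stress test gives 139 − 0 = 139. No deviation. ✓
  Distressed: no stress test gives 139 − 0 = 139; stress test gives 288 − 180 = 108. No deviation. ✓
Both hold — the solvent type sends stress test.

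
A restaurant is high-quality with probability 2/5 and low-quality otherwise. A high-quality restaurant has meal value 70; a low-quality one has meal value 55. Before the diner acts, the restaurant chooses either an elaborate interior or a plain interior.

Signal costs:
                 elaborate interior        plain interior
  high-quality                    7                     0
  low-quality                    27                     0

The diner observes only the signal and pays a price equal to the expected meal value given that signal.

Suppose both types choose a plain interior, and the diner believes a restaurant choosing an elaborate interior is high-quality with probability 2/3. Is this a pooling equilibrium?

Yes

On the equilibrium path (plain interior) the diner holds the prior 2/5 and pays 2/5·70 + 3/5·55 = 61. Off-path (elaborate interior) belief 2/3 gives 2/3·70 + 1/3·55 = 65.
High-quality: plain interior gives 61 − 0 = 61; elaborate interior gives 65 − 7 = 58. Stays. ✓
Low-quality: plain interior gives 61 − 0 = 61; elaborate interior gives 65 − 27 = 38. Stays. ✓
Beliefs are Bayes-consistent on-path and both types best-respond.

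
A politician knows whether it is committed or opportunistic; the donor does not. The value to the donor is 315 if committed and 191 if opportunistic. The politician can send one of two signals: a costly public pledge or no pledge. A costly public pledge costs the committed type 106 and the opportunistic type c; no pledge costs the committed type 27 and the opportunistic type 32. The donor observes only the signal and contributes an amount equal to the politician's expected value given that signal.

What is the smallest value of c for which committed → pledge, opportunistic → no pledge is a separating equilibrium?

Under separation: pledge → committed (pays 315); no pledge → opportunistic (pays 191).
Committed: 315 − 106 = 209 ≥ 191 − 27 = 164. Holds regardless of c. ✓
Opportunistic: 191 − 32 ≥ 315 − c, so c ≥ 315 − 159 = 156.

156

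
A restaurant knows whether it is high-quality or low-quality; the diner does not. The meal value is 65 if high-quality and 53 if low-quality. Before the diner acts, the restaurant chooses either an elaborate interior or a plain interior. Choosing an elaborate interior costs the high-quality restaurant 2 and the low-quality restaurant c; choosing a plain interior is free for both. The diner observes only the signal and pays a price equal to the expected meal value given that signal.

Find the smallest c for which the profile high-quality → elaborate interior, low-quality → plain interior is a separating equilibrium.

Under separation: elaborate interior → high-quality (pays 65); plain interior → low-quality (pays 53).
High-quality: 65 − 2 = 63 ≥ 53 − 0 = 53. Holds regardless of c. ✓
Low-quality: 53 − 0 ≥ 65 − c, so c ≥ 65 − 53 = 12.

12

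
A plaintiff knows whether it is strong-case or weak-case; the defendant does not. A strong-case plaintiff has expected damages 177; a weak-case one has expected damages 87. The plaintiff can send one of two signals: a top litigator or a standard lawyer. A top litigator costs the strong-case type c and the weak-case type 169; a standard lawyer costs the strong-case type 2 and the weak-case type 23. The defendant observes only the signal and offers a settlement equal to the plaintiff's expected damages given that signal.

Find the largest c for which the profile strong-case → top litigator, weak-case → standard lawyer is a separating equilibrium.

Under separation: top litigator → strong-case (pays 177); standard lawyer → weak-case (pays 87).
Weak-case: 87 − 23 = 64 ≥ 177 − 169 = 8. Holds regardless of c. ✓
Strong-case: 177 − c ≥ 87 − 2, so c ≤ 177 − 85 = 92.

92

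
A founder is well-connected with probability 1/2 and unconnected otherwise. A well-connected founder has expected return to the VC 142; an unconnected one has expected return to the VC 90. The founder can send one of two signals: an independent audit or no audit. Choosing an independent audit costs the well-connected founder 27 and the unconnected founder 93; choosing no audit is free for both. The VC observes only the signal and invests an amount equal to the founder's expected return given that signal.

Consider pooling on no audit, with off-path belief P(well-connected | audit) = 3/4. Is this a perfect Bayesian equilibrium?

At the pooled signal (no audit) the VC holds the prior 1/2 and pays 1/2·142 + 1/2·90 = 116. Off-path (audit) belief 3/4 gives 3/4·142 + 1/4·90 = 129.
Well-connected: no audit gives 116 − 0 = 116; audit gives 129 − 27 = 102. Stays. ✓
Unconnected: no audit gives 116 − 0 = 116; audit gives 129 − 93 = 36. Stays. ✓

Yes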